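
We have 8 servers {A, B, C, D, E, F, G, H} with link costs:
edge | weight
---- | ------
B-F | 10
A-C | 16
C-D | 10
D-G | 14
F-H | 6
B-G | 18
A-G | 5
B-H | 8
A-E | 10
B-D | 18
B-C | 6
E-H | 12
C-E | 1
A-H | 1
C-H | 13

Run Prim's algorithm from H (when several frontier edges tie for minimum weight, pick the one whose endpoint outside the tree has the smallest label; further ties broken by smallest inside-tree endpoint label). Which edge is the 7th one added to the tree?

C-D

Prim, starting at H.
Step 1: cheapest edge leaving the tree is A-H (1); add A.
Step 2: cheapest edge leaving the tree is A-G (5); add G.
Step 3: cheapest edge leaving the tree is F-H (6); add F.
Step 4: cheapest edge leaving the tree is B-H (8); add B.
Step 5: cheapest edge leaving the tree is B-C (6); add C.
Step 6: cheapest edge leaving the tree is C-E (1); add E.
Step 7: cheapest edge leaving the tree is C-D (10); add D.
The 7th edge added is C-D.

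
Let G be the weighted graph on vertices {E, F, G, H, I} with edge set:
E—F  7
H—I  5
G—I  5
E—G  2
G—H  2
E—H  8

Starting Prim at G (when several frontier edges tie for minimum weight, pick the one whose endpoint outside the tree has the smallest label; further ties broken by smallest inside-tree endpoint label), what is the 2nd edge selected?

Prim, starting at G.
Step 1: frontier [E—G 2, G—H 2, G—I 5] → take E—G (2); add E.
Step 2: frontier [E—F 7, E—H 8, G—H 2, G—I 5] → take G—H (2); add H.
Step 3: frontier [E—F 7, G—I 5, H—I 5] → take G—I (5); add I.
Step 4: frontier [E—F 7] → take E—F (7); add F.
The 2nd edge added is G—H.

G-H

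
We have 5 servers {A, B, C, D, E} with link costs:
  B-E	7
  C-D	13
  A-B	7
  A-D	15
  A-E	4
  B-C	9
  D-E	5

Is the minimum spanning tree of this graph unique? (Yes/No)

No

Sort edges by weight, then run Kruskal:
A-E (4): add — endpoints in different components.
D-E (5): add — endpoints in different components.
A-B (7): add — endpoints in different components.
B-E (7): skip — B and E already connected.
B-C (9): add — endpoints in different components.
Non-tree edge B-E has weight 7, equal to the heaviest edge on its tree cycle — swapping gives another MST of the same weight. Not unique.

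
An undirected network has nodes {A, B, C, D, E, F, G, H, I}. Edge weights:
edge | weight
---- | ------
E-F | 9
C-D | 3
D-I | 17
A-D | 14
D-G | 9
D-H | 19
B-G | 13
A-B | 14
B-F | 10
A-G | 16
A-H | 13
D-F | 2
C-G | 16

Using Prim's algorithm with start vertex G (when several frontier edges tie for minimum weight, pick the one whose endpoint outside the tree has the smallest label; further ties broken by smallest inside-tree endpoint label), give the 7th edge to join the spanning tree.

Prim, starting at G.
Step 1: cheapest edge leaving the tree is D-G (9); add D.
Step 2: cheapest edge leaving the tree is D-F (2); add F.
Step 3: cheapest edge leaving the tree is C-D (3); add C.
Step 4: cheapest edge leaving the tree is E-F (9); add E.
Step 5: cheapest edge leaving the tree is B-F (10); add B.
Step 6: cheapest edge leaving the tree is A-B (14); add A.
Step 7: cheapest edge leaving the tree is A-H (13); add H.
Step 8: cheapest edge leaving the tree is D-I (17); add I.
The 7th edge added is A-H.

A-H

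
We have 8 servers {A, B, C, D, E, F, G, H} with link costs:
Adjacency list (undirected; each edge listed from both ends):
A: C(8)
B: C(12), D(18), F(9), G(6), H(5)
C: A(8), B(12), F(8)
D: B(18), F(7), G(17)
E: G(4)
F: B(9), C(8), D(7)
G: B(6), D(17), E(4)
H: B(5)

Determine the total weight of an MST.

Prim, starting at E.
Step 1: cheapest edge leaving the tree is E-G (4); add G.
Step 2: cheapest edge leaving the tree is B-G (6); add B.
Step 3: cheapest edge leaving the tree is B-H (5); add H.
Step 4: cheapest edge leaving the tree is B-F (9); add F.
Step 5: cheapest edge leaving the tree is D-F (7); add D.
Step 6: cheapest edge leaving the tree is C-F (8); add C.
Step 7: cheapest edge leaving the tree is A-C (8); add A.
MST edges: E-G, B-G, B-H, B-F, D-F, C-F, A-C; total weight 4+6+5+9+7+8+8 = 47.

47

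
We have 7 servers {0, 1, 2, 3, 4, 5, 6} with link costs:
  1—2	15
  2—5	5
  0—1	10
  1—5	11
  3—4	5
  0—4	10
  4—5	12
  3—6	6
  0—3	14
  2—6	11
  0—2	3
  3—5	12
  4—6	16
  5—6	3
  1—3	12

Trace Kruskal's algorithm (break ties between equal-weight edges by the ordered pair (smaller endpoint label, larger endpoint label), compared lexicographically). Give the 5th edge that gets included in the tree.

Kruskal's algorithm — process edges by increasing weight (ties by edge label):
0—2 (3): add. Components now {0,2} {1} {3} {4} {5} {6}
5—6 (3): add. Components now {0,2} {1} {3} {4} {5,6}
2—5 (5): add. Components now {0,2,5,6} {1} {3} {4}
3—4 (5): add. Components now {0,2,5,6} {1} {3,4}
3—6 (6): add. Components now {0,2,3,4,5,6} {1}
0—1 (10): add. Components now {0,1,2,3,4,5,6}
The 5th edge added is 3—6.

3-6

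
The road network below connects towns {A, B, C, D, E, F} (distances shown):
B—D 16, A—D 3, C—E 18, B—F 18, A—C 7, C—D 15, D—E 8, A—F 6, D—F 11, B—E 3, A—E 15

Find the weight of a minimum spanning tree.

27

Prim, starting at C.
Step 1: frontier [A—C 7, C—D 15, C—E 18] → take A—C (7); add A.
Step 2: frontier [A—D 3, A—F 6, A—E 15, C—D 15, C—E 18] → take A—D (3); add D.
Step 3: frontier [A—F 6, A—E 15, C—E 18, D—E 8, D—F 11, B—D 16] → take A—F (6); add F.
Step 4: frontier [A—E 15, C—E 18, D—E 8, B—D 16, B—F 18] → take D—E (8); add E.
Step 5: frontier [B—D 16, B—E 3, B—F 18] → take B—E (3); add B.
MST edges: A—C, A—D, A—F, D—E, B—E; total weight 7+3+6+8+3 = 27.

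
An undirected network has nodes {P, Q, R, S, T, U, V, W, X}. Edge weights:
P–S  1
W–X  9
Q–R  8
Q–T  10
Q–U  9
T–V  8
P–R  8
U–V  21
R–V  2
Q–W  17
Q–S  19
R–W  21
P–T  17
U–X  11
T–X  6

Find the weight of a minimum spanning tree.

51

Kruskal's algorithm — process edges by increasing weight (ties by edge label):
P–S (1): add — endpoints in different components.
R–V (2): add — endpoints in different components.
T–X (6): add — endpoints in different components.
P–R (8): add — endpoints in different components.
Q–R (8): add — endpoints in different components.
T–V (8): add — endpoints in different components.
Q–U (9): add — endpoints in different components.
W–X (9): add — endpoints in different components.
MST edges: P–S, R–V, T–X, P–R, Q–R, T–V, Q–U, W–X; total weight 1+2+6+8+8+8+9+9 = 51.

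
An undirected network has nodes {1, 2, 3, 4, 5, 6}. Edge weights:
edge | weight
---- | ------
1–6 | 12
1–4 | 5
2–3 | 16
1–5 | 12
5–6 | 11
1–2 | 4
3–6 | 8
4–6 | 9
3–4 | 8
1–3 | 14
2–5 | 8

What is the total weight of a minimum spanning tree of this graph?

33

Grow the tree from 1 using Prim:
Step 1: cheapest edge leaving the tree is 1–2 (4); add 2.
Step 2: cheapest edge leaving the tree is 1–4 (5); add 4.
Step 3: cheapest edge leaving the tree is 3–4 (8); add 3.
Step 4: cheapest edge leaving the tree is 2–5 (8); add 5.
Step 5: cheapest edge leaving the tree is 3–6 (8); add 6.
MST edges: 1–2, 1–4, 3–4, 2–5, 3–6; total weight 4+5+8+8+8 = 33.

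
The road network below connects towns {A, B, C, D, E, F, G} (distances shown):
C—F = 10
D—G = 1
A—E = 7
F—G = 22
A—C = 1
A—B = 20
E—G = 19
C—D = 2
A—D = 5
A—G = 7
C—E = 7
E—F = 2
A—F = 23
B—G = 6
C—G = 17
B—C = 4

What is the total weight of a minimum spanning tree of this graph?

Prim, starting at E.
Step 1: cheapest edge leaving the tree is E—F (2); add F.
Step 2: cheapest edge leaving the tree is A—E (7); add A.
Step 3: cheapest edge leaving the tree is A—C (1); add C.
Step 4: cheapest edge leaving the tree is C—D (2); add D.
Step 5: cheapest edge leaving the tree is D—G (1); add G.
Step 6: cheapest edge leaving the tree is B—C (4); add B.
MST edges: E—F, A—E, A—C, C—D, D—G, B—C; total weight 2+7+1+2+1+4 = 17.

17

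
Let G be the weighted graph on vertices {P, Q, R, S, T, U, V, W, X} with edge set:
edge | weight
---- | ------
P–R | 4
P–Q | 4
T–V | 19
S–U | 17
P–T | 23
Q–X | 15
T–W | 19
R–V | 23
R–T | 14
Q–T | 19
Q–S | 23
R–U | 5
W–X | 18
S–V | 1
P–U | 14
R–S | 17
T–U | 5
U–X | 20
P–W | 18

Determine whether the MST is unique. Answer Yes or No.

Kruskal: consider edges lightest-first.
S–V (1): add — endpoints in different components.
P–Q (4): add — endpoints in different components.
P–R (4): add — endpoints in different components.
R–U (5): add — endpoints in different components.
T–U (5): add — endpoints in different components.
P–U (14): skip — P and U already connected.
R–T (14): skip — T and R already connected.
Q–X (15): add — endpoints in different components.
R–S (17): add — endpoints in different components.
S–U (17): skip — U and S already connected.
P–W (18): add — endpoints in different components.
Non-tree edge S–U has weight 17, equal to the heaviest edge on its tree cycle — swapping gives another MST of the same weight. Not unique.

No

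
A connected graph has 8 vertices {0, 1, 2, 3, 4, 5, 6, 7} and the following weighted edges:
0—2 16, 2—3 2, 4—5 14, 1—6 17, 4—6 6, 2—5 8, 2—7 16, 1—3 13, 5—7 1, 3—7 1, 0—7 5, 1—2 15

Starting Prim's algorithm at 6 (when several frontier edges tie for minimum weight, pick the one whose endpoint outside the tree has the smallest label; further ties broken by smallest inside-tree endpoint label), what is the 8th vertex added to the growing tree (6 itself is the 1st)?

Prim, starting at 6.
Step 1: frontier [4—6 6, 1—6 17] → take 4—6 (6); add 4.
Step 2: frontier [4—5 14, 1—6 17] → take 4—5 (14); add 5.
Step 3: frontier [5—7 1, 2—5 8, 1—6 17] → take 5—7 (1); add 7.
Step 4: frontier [2—5 8, 1—6 17, 3—7 1, 0—7 5, 2—7 16] → take 3—7 (1); add 3.
Step 5: frontier [2—3 2, 1—3 13, 2—5 8, 1—6 17, 0—7 5, 2—7 16] → take 2—3 (2); add 2.
Step 6: frontier [1—2 15, 0—2 16, 1—3 13, 1—6 17, 0—7 5] → take 0—7 (5); add 0.
Step 7: frontier [1—2 15, 1—3 13, 1—6 17] → take 1—3 (13); add 1.
Vertex order: 6, 4, 5, 7, 3, 2, 0, 1. The 8th vertex is 1.

1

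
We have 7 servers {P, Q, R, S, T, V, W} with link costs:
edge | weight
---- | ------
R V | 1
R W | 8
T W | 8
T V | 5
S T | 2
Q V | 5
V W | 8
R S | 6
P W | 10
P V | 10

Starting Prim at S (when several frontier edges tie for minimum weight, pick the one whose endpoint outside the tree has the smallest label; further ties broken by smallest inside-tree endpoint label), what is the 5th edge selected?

R-W

Prim's algorithm from S:
Step 1: cheapest edge leaving the tree is S T (2); add T.
Step 2: cheapest edge leaving the tree is T V (5); add V.
Step 3: cheapest edge leaving the tree is R V (1); add R.
Step 4: cheapest edge leaving the tree is Q V (5); add Q.
Step 5: cheapest edge leaving the tree is R W (8); add W.
Step 6: cheapest edge leaving the tree is P V (10); add P.
The 5th edge added is R W.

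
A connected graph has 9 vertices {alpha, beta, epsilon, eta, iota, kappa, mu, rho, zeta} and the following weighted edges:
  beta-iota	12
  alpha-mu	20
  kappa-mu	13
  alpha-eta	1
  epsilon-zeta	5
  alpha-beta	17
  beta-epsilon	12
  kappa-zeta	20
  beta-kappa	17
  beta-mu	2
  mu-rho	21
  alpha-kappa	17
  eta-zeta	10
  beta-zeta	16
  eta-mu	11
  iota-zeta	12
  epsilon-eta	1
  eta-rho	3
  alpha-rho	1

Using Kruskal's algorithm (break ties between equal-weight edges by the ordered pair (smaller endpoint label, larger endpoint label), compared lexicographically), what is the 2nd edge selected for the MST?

Sort edges by weight, then run Kruskal:
alpha-eta (1): add — endpoints in different components.
alpha-rho (1): add — endpoints in different components.
epsilon-eta (1): add — endpoints in different components.
beta-mu (2): add — endpoints in different components.
eta-rho (3): skip — eta and rho already connected.
epsilon-zeta (5): add — endpoints in different components.
eta-zeta (10): skip — eta and zeta already connected.
eta-mu (11): add — endpoints in different components.
beta-epsilon (12): skip — beta and epsilon already connected.
beta-iota (12): add — endpoints in different components.
iota-zeta (12): skip — iota and zeta already connected.
kappa-mu (13): add — endpoints in different components.
The 2nd edge added is alpha-rho.

alpha-rho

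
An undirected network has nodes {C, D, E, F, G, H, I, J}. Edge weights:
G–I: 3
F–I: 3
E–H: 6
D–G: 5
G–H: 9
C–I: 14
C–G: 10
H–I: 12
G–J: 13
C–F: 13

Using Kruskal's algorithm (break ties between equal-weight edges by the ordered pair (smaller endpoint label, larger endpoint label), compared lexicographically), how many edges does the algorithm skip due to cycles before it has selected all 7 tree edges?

2

Sort edges by weight, then run Kruskal:
F–I (3): add — endpoints in different components.
G–I (3): add — endpoints in different components.
D–G (5): add — endpoints in different components.
E–H (6): add — endpoints in different components.
G–H (9): add — endpoints in different components.
C–G (10): add — endpoints in different components.
H–I (12): skip — H and I already connected.
C–F (13): skip — C and F already connected.
G–J (13): add — endpoints in different components.
Edges rejected before the tree was complete: 2.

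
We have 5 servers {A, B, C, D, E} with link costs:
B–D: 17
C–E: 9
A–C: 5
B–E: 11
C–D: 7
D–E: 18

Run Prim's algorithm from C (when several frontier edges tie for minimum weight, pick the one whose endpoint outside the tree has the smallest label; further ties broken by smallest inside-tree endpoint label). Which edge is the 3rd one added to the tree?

C-E

Prim, starting at C.
Step 1: frontier [A–C 5, C–D 7, C–E 9] → take A–C (5); add A.
Step 2: frontier [C–D 7, C–E 9] → take C–D (7); add D.
Step 3: frontier [C–E 9, B–D 17, D–E 18] → take C–E (9); add E.
Step 4: frontier [B–D 17, B–E 11] → take B–E (11); add B.
The 3rd edge added is C–E.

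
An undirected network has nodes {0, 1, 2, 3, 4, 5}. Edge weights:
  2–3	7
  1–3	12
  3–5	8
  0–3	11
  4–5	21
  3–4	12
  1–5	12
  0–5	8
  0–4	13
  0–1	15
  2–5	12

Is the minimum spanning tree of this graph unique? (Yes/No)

Kruskal's algorithm — process edges by increasing weight (ties by edge label):
2–3 (7): add — endpoints in different components.
0–5 (8): add — endpoints in different components.
3–5 (8): add — endpoints in different components.
0–3 (11): skip — 0 and 3 already connected.
1–3 (12): add — endpoints in different components.
1–5 (12): skip — 1 and 5 already connected.
2–5 (12): skip — 2 and 5 already connected.
3–4 (12): add — endpoints in different components.
Non-tree edge 1–5 has weight 12, equal to the heaviest edge on its tree cycle — swapping gives another MST of the same weight. Not unique.

No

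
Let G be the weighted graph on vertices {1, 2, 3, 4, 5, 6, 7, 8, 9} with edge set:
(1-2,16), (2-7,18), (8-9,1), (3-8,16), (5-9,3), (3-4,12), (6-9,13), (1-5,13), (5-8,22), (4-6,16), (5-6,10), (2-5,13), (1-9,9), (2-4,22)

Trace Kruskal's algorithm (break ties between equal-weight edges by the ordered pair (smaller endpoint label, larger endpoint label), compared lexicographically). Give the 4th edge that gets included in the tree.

5-6

Sort edges by weight, then run Kruskal:
8-9 (1): add — endpoints in different components.
5-9 (3): add — endpoints in different components.
1-9 (9): add — endpoints in different components.
5-6 (10): add — endpoints in different components.
3-4 (12): add — endpoints in different components.
1-5 (13): skip — 1 and 5 already connected.
2-5 (13): add — endpoints in different components.
6-9 (13): skip — 6 and 9 already connected.
1-2 (16): skip — 1 and 2 already connected.
3-8 (16): add — endpoints in different components.
4-6 (16): skip — 4 and 6 already connected.
2-7 (18): add — endpoints in different components.
The 4th edge added is 5-6.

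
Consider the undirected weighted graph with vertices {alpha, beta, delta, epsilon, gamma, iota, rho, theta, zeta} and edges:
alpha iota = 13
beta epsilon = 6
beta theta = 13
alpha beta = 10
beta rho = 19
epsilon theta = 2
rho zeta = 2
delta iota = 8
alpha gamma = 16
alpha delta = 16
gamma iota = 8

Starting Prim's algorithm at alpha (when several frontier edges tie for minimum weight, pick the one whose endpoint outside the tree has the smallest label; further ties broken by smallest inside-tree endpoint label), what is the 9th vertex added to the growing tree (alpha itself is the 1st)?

Grow the tree from alpha using Prim:
Step 1: frontier [alpha beta 10, alpha iota 13, alpha delta 16, alpha gamma 16] → take alpha beta (10); add beta.
Step 2: frontier [alpha iota 13, alpha delta 16, alpha gamma 16, beta epsilon 6, beta theta 13, beta rho 19] → take beta epsilon (6); add epsilon.
Step 3: frontier [alpha iota 13, alpha delta 16, alpha gamma 16, beta theta 13, beta rho 19, epsilon theta 2] → take epsilon theta (2); add theta.
Step 4: frontier [alpha iota 13, alpha delta 16, alpha gamma 16, beta rho 19] → take alpha iota (13); add iota.
Step 5: frontier [alpha delta 16, alpha gamma 16, beta rho 19, delta iota 8, gamma iota 8] → take delta iota (8); add delta.
Step 6: frontier [alpha gamma 16, beta rho 19, gamma iota 8] → take gamma iota (8); add gamma.
Step 7: frontier [beta rho 19] → take beta rho (19); add rho.
Step 8: frontier [rho zeta 2] → take rho zeta (2); add zeta.
Vertex order: alpha, beta, epsilon, theta, iota, delta, gamma, rho, zeta. The 9th vertex is zeta.

zeta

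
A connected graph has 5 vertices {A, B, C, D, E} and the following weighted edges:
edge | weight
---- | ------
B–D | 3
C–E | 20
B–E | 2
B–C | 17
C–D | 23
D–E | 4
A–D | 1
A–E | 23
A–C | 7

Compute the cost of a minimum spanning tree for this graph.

Kruskal's algorithm — process edges by increasing weight (ties by edge label):
A–D (1): add — endpoints in different components.
B–E (2): add — endpoints in different components.
B–D (3): add — endpoints in different components.
D–E (4): skip — D and E already connected.
A–C (7): add — endpoints in different components.
MST edges: A–D, B–E, B–D, A–C; total weight 1+2+3+7 = 13.

13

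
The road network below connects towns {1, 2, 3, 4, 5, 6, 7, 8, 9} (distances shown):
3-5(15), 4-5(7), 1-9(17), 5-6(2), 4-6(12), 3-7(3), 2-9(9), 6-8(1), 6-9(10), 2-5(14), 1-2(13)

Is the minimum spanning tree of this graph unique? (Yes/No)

Kruskal's algorithm — process edges by increasing weight (ties by edge label):
6-8 (1): add — endpoints in different components.
5-6 (2): add — endpoints in different components.
3-7 (3): add — endpoints in different components.
4-5 (7): add — endpoints in different components.
2-9 (9): add — endpoints in different components.
6-9 (10): add — endpoints in different components.
4-6 (12): skip — 4 and 6 already connected.
1-2 (13): add — endpoints in different components.
2-5 (14): skip — 2 and 5 already connected.
3-5 (15): add — endpoints in different components.
Every non-tree edge has weight strictly greater than the heaviest edge on the tree path between its endpoints, so the MST is unique.

Yes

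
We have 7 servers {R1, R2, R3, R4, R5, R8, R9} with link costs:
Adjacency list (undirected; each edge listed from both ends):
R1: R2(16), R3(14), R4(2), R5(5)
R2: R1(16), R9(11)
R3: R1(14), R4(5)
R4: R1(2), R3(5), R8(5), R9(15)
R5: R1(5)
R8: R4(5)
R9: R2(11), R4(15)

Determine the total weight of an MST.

Grow the tree from R3 using Prim:
Step 1: cheapest edge leaving the tree is R3—R4 (5); add R4.
Step 2: cheapest edge leaving the tree is R1—R4 (2); add R1.
Step 3: cheapest edge leaving the tree is R1—R5 (5); add R5.
Step 4: cheapest edge leaving the tree is R4—R8 (5); add R8.
Step 5: cheapest edge leaving the tree is R4—R9 (15); add R9.
Step 6: cheapest edge leaving the tree is R2—R9 (11); add R2.
MST edges: R3—R4, R1—R4, R1—R5, R4—R8, R4—R9, R2—R9; total weight 5+2+5+5+15+11 = 43.

43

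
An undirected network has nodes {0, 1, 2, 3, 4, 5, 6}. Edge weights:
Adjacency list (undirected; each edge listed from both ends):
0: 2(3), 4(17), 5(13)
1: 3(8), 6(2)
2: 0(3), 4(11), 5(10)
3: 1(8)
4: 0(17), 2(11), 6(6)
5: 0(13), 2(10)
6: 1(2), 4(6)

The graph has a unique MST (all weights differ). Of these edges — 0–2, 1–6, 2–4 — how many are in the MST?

Sort edges by weight, then run Kruskal:
1–6 (2): add — endpoints in different components.
0–2 (3): add — endpoints in different components.
4–6 (6): add — endpoints in different components.
1–3 (8): add — endpoints in different components.
2–5 (10): add — endpoints in different components.
2–4 (11): add — endpoints in different components.
MST edge set: {1–6, 0–2, 4–6, 1–3, 2–5, 2–4}.
Of the listed edges, {0–2, 1–6, 2–4} are in the MST → 3.

3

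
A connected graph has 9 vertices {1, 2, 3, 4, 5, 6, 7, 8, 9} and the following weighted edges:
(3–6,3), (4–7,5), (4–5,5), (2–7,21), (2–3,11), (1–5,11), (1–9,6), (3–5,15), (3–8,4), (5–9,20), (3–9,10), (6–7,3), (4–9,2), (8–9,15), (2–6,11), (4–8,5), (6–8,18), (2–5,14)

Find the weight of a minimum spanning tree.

39

Prim, starting at 8.
Step 1: cheapest edge leaving the tree is 3–8 (4); add 3.
Step 2: cheapest edge leaving the tree is 3–6 (3); add 6.
Step 3: cheapest edge leaving the tree is 6–7 (3); add 7.
Step 4: cheapest edge leaving the tree is 4–7 (5); add 4.
Step 5: cheapest edge leaving the tree is 4–9 (2); add 9.
Step 6: cheapest edge leaving the tree is 4–5 (5); add 5.
Step 7: cheapest edge leaving the tree is 1–9 (6); add 1.
Step 8: cheapest edge leaving the tree is 2–3 (11); add 2.
MST edges: 3–8, 3–6, 6–7, 4–7, 4–9, 4–5, 1–9, 2–3; total weight 4+3+3+5+2+5+6+11 = 39.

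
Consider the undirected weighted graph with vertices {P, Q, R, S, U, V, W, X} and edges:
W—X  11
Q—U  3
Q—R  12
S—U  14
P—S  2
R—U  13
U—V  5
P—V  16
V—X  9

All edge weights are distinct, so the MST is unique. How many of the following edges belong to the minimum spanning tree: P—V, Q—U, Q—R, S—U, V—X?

Kruskal: consider edges lightest-first.
P—S (2): add — endpoints in different components.
Q—U (3): add — endpoints in different components.
U—V (5): add — endpoints in different components.
V—X (9): add — endpoints in different components.
W—X (11): add — endpoints in different components.
Q—R (12): add — endpoints in different components.
R—U (13): skip — R and U already connected.
S—U (14): add — endpoints in different components.
MST edge set: {P—S, Q—U, U—V, V—X, W—X, Q—R, S—U}.
Of the listed edges, {Q—U, Q—R, S—U, V—X} are in the MST → 4.

4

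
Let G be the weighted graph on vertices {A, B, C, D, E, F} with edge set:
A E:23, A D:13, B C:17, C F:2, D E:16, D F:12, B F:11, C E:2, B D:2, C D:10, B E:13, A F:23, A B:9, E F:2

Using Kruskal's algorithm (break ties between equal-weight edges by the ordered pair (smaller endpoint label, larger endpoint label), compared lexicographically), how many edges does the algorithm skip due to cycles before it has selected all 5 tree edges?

Kruskal's algorithm — process edges by increasing weight (ties by edge label):
B D (2): add. Components now {A} {B,D} {C} {E} {F}
C E (2): add. Components now {A} {B,D} {C,E} {F}
C F (2): add. Components now {A} {B,D} {C,E,F}
E F (2): skip — E and F already connected.
A B (9): add. Components now {A,B,D} {C,E,F}
C D (10): add. Components now {A,B,C,D,E,F}
Edges rejected before the tree was complete: 1.

1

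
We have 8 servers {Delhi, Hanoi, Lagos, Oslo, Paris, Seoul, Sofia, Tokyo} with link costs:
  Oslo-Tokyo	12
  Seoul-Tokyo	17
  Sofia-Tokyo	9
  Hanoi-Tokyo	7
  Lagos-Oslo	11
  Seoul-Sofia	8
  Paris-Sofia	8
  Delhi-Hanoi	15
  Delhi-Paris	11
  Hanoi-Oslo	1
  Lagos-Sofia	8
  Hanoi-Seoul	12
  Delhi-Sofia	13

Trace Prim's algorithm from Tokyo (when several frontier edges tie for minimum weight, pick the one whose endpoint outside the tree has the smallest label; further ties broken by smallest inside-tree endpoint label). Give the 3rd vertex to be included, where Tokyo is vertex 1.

Grow the tree from Tokyo using Prim:
Step 1: frontier [Hanoi-Tokyo 7, Sofia-Tokyo 9, Oslo-Tokyo 12, Seoul-Tokyo 17] → take Hanoi-Tokyo (7); add Hanoi.
Step 2: frontier [Hanoi-Oslo 1, Hanoi-Seoul 12, Delhi-Hanoi 15, Sofia-Tokyo 9, Oslo-Tokyo 12, Seoul-Tokyo 17] → take Hanoi-Oslo (1); add Oslo.
Step 3: frontier [Hanoi-Seoul 12, Delhi-Hanoi 15, Lagos-Oslo 11, Sofia-Tokyo 9, Seoul-Tokyo 17] → take Sofia-Tokyo (9); add Sofia.
Step 4: frontier [Hanoi-Seoul 12, Delhi-Hanoi 15, Lagos-Oslo 11, Lagos-Sofia 8, Paris-Sofia 8, Seoul-Sofia 8, Delhi-Sofia 13, Seoul-Tokyo 17] → take Lagos-Sofia (8); add Lagos.
Step 5: frontier [Hanoi-Seoul 12, Delhi-Hanoi 15, Paris-Sofia 8, Seoul-Sofia 8, Delhi-Sofia 13, Seoul-Tokyo 17] → take Paris-Sofia (8); add Paris.
Step 6: frontier [Hanoi-Seoul 12, Delhi-Hanoi 15, Delhi-Paris 11, Seoul-Sofia 8, Delhi-Sofia 13, Seoul-Tokyo 17] → take Seoul-Sofia (8); add Seoul.
Step 7: frontier [Delhi-Hanoi 15, Delhi-Paris 11, Delhi-Sofia 13] → take Delhi-Paris (11); add Delhi.
Vertex order: Tokyo, Hanoi, Oslo, Sofia, Lagos, Paris, Seoul, Delhi. The 3rd vertex is Oslo.

Oslo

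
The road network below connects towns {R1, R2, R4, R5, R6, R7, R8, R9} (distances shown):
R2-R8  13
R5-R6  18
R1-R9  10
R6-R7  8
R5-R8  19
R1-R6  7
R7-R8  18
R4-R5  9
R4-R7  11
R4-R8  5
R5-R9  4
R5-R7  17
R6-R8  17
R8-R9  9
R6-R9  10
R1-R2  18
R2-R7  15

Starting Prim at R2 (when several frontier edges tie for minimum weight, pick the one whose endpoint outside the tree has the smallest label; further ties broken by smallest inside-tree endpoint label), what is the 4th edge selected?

R5-R9

Prim, starting at R2.
Step 1: cheapest edge leaving the tree is R2-R8 (13); add R8.
Step 2: cheapest edge leaving the tree is R4-R8 (5); add R4.
Step 3: cheapest edge leaving the tree is R4-R5 (9); add R5.
Step 4: cheapest edge leaving the tree is R5-R9 (4); add R9.
Step 5: cheapest edge leaving the tree is R1-R9 (10); add R1.
Step 6: cheapest edge leaving the tree is R1-R6 (7); add R6.
Step 7: cheapest edge leaving the tree is R6-R7 (8); add R7.
The 4th edge added is R5-R9.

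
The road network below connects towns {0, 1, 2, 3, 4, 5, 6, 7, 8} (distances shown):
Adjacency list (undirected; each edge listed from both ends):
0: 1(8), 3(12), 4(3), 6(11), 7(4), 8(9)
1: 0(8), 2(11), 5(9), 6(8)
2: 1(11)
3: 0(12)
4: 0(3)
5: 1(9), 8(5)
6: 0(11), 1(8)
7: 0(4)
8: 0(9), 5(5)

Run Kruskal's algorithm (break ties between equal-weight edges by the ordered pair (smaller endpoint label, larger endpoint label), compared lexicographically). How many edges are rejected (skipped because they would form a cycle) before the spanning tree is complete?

Kruskal: consider edges lightest-first.
0—4 (3): add — endpoints in different components.
0—7 (4): add — endpoints in different components.
5—8 (5): add — endpoints in different components.
0—1 (8): add — endpoints in different components.
1—6 (8): add — endpoints in different components.
0—8 (9): add — endpoints in different components.
1—5 (9): skip — 1 and 5 already connected.
0—6 (11): skip — 0 and 6 already connected.
1—2 (11): add — endpoints in different components.
0—3 (12): add — endpoints in different components.
Edges rejected before the tree was complete: 2.

2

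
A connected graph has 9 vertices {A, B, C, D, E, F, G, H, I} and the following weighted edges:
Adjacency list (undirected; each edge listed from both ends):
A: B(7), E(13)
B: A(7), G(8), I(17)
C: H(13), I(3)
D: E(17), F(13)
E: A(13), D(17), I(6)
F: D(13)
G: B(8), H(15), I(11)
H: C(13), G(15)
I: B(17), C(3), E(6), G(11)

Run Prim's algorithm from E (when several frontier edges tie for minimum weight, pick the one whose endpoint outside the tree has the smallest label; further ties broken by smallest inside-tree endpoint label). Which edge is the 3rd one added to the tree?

Grow the tree from E using Prim:
Step 1: cheapest edge leaving the tree is E—I (6); add I.
Step 2: cheapest edge leaving the tree is C—I (3); add C.
Step 3: cheapest edge leaving the tree is G—I (11); add G.
Step 4: cheapest edge leaving the tree is B—G (8); add B.
Step 5: cheapest edge leaving the tree is A—B (7); add A.
Step 6: cheapest edge leaving the tree is C—H (13); add H.
Step 7: cheapest edge leaving the tree is D—E (17); add D.
Step 8: cheapest edge leaving the tree is D—F (13); add F.
The 3rd edge added is G—I.

G-I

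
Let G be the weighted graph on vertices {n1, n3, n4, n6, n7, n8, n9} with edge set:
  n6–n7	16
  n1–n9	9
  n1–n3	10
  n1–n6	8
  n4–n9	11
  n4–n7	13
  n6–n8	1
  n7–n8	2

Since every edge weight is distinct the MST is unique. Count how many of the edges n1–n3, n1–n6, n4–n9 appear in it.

3

Sort edges by weight, then run Kruskal:
n6–n8 (1): add. Components now {n9} {n3} {n6,n8} {n1} {n7} {n4}
n7–n8 (2): add. Components now {n9} {n3} {n6,n7,n8} {n1} {n4}
n1–n6 (8): add. Components now {n9} {n3} {n1,n6,n7,n8} {n4}
n1–n9 (9): add. Components now {n1,n6,n7,n8,n9} {n3} {n4}
n1–n3 (10): add. Components now {n1,n3,n6,n7,n8,n9} {n4}
n4–n9 (11): add. Components now {n1,n3,n4,n6,n7,n8,n9}
MST edge set: {n6–n8, n7–n8, n1–n6, n1–n9, n1–n3, n4–n9}.
Of the listed edges, {n1–n3, n1–n6, n4–n9} are in the MST → 3.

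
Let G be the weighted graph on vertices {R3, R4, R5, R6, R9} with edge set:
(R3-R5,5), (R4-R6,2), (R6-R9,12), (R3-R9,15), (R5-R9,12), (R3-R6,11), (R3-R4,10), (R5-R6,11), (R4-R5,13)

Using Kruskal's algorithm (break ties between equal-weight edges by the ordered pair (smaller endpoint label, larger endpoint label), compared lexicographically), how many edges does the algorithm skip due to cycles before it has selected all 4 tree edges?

2

Sort edges by weight, then run Kruskal:
R4-R6 (2): add. Components now {R4,R6} {R3} {R5} {R9}
R3-R5 (5): add. Components now {R4,R6} {R3,R5} {R9}
R3-R4 (10): add. Components now {R3,R4,R5,R6} {R9}
R3-R6 (11): skip — R3 and R6 already connected.
R5-R6 (11): skip — R6 and R5 already connected.
R5-R9 (12): add. Components now {R3,R4,R5,R6,R9}
Edges rejected before the tree was complete: 2.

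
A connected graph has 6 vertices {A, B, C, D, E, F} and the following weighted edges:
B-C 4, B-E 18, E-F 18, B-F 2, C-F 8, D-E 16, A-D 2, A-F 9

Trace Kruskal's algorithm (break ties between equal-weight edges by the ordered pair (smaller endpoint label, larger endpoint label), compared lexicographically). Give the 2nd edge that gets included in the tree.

B-F

Sort edges by weight, then run Kruskal:
A-D (2): add — endpoints in different components.
B-F (2): add — endpoints in different components.
B-C (4): add — endpoints in different components.
C-F (8): skip — C and F already connected.
A-F (9): add — endpoints in different components.
D-E (16): add — endpoints in different components.
The 2nd edge added is B-F.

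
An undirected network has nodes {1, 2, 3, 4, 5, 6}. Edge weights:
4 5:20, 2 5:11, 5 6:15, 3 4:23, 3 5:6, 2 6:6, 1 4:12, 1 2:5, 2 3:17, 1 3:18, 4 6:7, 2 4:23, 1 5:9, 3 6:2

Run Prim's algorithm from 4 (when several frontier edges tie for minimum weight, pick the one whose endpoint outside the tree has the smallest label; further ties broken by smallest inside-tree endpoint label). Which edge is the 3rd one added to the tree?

2-6

Prim, starting at 4.
Step 1: cheapest edge leaving the tree is 4 6 (7); add 6.
Step 2: cheapest edge leaving the tree is 3 6 (2); add 3.
Step 3: cheapest edge leaving the tree is 2 6 (6); add 2.
Step 4: cheapest edge leaving the tree is 1 2 (5); add 1.
Step 5: cheapest edge leaving the tree is 3 5 (6); add 5.
The 3rd edge added is 2 6.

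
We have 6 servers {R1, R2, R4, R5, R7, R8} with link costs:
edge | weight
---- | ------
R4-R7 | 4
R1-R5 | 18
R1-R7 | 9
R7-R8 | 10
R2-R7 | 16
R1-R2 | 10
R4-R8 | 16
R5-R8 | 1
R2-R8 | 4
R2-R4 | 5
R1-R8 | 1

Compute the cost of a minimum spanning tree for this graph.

15

Prim's algorithm from R5:
Step 1: frontier [R5-R8 1, R1-R5 18] → take R5-R8 (1); add R8.
Step 2: frontier [R1-R5 18, R1-R8 1, R2-R8 4, R7-R8 10, R4-R8 16] → take R1-R8 (1); add R1.
Step 3: frontier [R1-R7 9, R1-R2 10, R2-R8 4, R7-R8 10, R4-R8 16] → take R2-R8 (4); add R2.
Step 4: frontier [R1-R7 9, R2-R4 5, R2-R7 16, R7-R8 10, R4-R8 16] → take R2-R4 (5); add R4.
Step 5: frontier [R1-R7 9, R2-R7 16, R4-R7 4, R7-R8 10] → take R4-R7 (4); add R7.
MST edges: R5-R8, R1-R8, R2-R8, R2-R4, R4-R7; total weight 1+1+4+5+4 = 15.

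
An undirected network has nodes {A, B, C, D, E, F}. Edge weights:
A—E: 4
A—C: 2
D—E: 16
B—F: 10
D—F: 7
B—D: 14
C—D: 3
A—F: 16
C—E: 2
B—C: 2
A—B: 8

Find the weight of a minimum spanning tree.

Kruskal: consider edges lightest-first.
A—C (2): add — endpoints in different components.
B—C (2): add — endpoints in different components.
C—E (2): add — endpoints in different components.
C—D (3): add — endpoints in different components.
A—E (4): skip — A and E already connected.
D—F (7): add — endpoints in different components.
MST edges: A—C, B—C, C—E, C—D, D—F; total weight 2+2+2+3+7 = 16.

16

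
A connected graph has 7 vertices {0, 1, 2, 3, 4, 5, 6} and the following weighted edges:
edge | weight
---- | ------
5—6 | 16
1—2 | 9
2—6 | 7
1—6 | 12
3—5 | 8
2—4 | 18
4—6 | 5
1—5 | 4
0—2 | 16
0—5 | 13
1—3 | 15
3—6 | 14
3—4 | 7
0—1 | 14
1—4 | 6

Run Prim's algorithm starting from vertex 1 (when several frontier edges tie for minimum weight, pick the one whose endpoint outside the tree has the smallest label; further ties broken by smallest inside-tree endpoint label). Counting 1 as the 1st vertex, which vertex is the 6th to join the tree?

Prim, starting at 1.
Step 1: cheapest edge leaving the tree is 1—5 (4); add 5.
Step 2: cheapest edge leaving the tree is 1—4 (6); add 4.
Step 3: cheapest edge leaving the tree is 4—6 (5); add 6.
Step 4: cheapest edge leaving the tree is 2—6 (7); add 2.
Step 5: cheapest edge leaving the tree is 3—4 (7); add 3.
Step 6: cheapest edge leaving the tree is 0—5 (13); add 0.
Vertex order: 1, 5, 4, 6, 2, 3, 0. The 6th vertex is 3.

3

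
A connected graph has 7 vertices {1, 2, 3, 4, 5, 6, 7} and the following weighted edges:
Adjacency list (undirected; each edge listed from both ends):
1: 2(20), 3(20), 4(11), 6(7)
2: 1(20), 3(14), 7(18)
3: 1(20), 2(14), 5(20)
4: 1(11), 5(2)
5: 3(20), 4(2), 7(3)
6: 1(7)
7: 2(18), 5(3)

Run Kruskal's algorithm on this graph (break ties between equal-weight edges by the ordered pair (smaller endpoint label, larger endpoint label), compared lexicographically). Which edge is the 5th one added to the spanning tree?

2-3

Sort edges by weight, then run Kruskal:
4-5 (2): add — endpoints in different components.
5-7 (3): add — endpoints in different components.
1-6 (7): add — endpoints in different components.
1-4 (11): add — endpoints in different components.
2-3 (14): add — endpoints in different components.
2-7 (18): add — endpoints in different components.
The 5th edge added is 2-3.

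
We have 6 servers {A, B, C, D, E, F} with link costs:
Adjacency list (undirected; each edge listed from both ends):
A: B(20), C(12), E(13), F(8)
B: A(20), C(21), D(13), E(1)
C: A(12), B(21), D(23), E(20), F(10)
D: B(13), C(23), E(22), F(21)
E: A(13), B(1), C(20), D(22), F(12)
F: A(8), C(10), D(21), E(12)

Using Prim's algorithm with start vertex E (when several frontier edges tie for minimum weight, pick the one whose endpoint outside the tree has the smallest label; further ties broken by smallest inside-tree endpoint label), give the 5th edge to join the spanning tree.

Prim's algorithm from E:
Step 1: frontier [B-E 1, E-F 12, A-E 13, C-E 20, D-E 22] → take B-E (1); add B.
Step 2: frontier [B-D 13, A-B 20, B-C 21, E-F 12, A-E 13, C-E 20, D-E 22] → take E-F (12); add F.
Step 3: frontier [B-D 13, A-B 20, B-C 21, A-E 13, C-E 20, D-E 22, A-F 8, C-F 10, D-F 21] → take A-F (8); add A.
Step 4: frontier [A-C 12, B-D 13, B-C 21, C-E 20, D-E 22, C-F 10, D-F 21] → take C-F (10); add C.
Step 5: frontier [B-D 13, C-D 23, D-E 22, D-F 21] → take B-D (13); add D.
The 5th edge added is B-D.

B-D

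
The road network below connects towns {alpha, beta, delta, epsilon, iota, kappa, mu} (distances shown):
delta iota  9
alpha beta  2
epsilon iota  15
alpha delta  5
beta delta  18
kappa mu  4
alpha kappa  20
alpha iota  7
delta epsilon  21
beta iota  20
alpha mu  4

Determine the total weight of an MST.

37

Kruskal's algorithm — process edges by increasing weight (ties by edge label):
alpha beta (2): add. Components now {alpha,beta} {iota} {mu} {kappa} {epsilon} {delta}
alpha mu (4): add. Components now {alpha,beta,mu} {iota} {kappa} {epsilon} {delta}
kappa mu (4): add. Components now {alpha,beta,kappa,mu} {iota} {epsilon} {delta}
alpha delta (5): add. Components now {alpha,beta,delta,kappa,mu} {iota} {epsilon}
alpha iota (7): add. Components now {alpha,beta,delta,iota,kappa,mu} {epsilon}
delta iota (9): skip — iota and delta already connected.
epsilon iota (15): add. Components now {alpha,beta,delta,epsilon,iota,kappa,mu}
MST edges: alpha beta, alpha mu, kappa mu, alpha delta, alpha iota, epsilon iota; total weight 2+4+4+5+7+15 = 37.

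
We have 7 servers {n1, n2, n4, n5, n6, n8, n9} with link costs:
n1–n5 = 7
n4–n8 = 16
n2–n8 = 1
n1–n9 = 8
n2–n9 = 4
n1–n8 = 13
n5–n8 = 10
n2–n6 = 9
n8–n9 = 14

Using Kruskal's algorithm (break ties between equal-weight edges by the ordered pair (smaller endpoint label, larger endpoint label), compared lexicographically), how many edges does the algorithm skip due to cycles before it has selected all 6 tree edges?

3

Kruskal: consider edges lightest-first.
n2–n8 (1): add. Components now {n2,n8} {n4} {n1} {n5} {n6} {n9}
n2–n9 (4): add. Components now {n2,n8,n9} {n4} {n1} {n5} {n6}
n1–n5 (7): add. Components now {n2,n8,n9} {n4} {n1,n5} {n6}
n1–n9 (8): add. Components now {n1,n2,n5,n8,n9} {n4} {n6}
n2–n6 (9): add. Components now {n1,n2,n5,n6,n8,n9} {n4}
n5–n8 (10): skip — n8 and n5 already connected.
n1–n8 (13): skip — n8 and n1 already connected.
n8–n9 (14): skip — n8 and n9 already connected.
n4–n8 (16): add. Components now {n1,n2,n4,n5,n6,n8,n9}
Edges rejected before the tree was complete: 3.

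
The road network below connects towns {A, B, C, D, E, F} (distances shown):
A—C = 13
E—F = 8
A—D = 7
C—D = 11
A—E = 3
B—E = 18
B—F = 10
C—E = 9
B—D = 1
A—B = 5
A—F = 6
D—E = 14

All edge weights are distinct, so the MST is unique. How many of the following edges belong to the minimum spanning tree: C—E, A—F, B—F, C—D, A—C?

Kruskal's algorithm — process edges by increasing weight (ties by edge label):
B—D (1): add. Components now {A} {B,D} {C} {E} {F}
A—E (3): add. Components now {A,E} {B,D} {C} {F}
A—B (5): add. Components now {A,B,D,E} {C} {F}
A—F (6): add. Components now {A,B,D,E,F} {C}
A—D (7): skip — A and D already connected.
E—F (8): skip — E and F already connected.
C—E (9): add. Components now {A,B,C,D,E,F}
MST edge set: {B—D, A—E, A—B, A—F, C—E}.
Of the listed edges, {C—E, A—F} are in the MST → 2.

2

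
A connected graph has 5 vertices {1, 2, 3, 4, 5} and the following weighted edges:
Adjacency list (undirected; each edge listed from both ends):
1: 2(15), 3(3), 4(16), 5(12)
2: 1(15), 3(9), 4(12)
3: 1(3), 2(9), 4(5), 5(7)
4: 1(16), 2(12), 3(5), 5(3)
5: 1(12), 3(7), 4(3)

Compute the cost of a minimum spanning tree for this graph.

20

Sort edges by weight, then run Kruskal:
1—3 (3): add — endpoints in different components.
4—5 (3): add — endpoints in different components.
3—4 (5): add — endpoints in different components.
3—5 (7): skip — 3 and 5 already connected.
2—3 (9): add — endpoints in different components.
MST edges: 1—3, 4—5, 3—4, 2—3; total weight 3+3+5+9 = 20.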